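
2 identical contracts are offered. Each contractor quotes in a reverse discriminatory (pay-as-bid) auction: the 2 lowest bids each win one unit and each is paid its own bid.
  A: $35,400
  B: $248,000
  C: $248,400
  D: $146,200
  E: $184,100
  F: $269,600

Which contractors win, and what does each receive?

A $35,400, D $146,200

Ordering the bids: 35,400 (A), 146,200 (D), 184,100 (E), 248,000 (B), …
The 2 lowest are A, D.
Each winner is paid its own bid: A $35,400, D $146,200.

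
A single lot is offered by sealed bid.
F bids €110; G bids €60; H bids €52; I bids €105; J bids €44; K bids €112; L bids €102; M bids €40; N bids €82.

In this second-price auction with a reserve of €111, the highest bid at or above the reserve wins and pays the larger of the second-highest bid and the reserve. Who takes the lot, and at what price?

K pays €111

Sorting bids: 112 (K) > 110 (F) > 105 (I) > 102 (L) > 82 (N) > 60 (G) > …
Highest eligible bid: K at €112.
max(second-highest €110, reserve €111) = €111.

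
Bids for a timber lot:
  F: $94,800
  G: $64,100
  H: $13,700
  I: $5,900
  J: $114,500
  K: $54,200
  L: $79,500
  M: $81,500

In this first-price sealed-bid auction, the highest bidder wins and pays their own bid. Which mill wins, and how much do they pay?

J pays $114,500

Bids ranked: 114,500 (J) > 94,800 (F) > 81,500 (M) > 79,500 (L) > 64,100 (G) > 54,200 (K) > …
First-price: J pays what they bid, $114,500.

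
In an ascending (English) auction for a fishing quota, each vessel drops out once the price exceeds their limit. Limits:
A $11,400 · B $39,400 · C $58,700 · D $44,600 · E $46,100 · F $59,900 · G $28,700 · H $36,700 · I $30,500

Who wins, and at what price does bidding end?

Sorting limits: 59,900 (F) > 58,700 (C) > 46,100 (E) > 44,600 (D) > 39,400 (B) > 36,700 (H) > …
C is the last rival to drop out, at $58,700; F remains and wins at that price.

F wins at $58,700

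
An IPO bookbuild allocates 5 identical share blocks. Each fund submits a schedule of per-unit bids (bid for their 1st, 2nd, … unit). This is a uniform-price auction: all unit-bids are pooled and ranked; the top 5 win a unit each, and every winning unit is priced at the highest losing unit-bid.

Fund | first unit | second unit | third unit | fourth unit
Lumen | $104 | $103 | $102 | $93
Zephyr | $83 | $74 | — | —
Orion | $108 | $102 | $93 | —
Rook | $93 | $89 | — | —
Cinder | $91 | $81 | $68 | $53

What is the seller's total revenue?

Total revenue: $465

All unit-bids, highest first — top 5: 108 (Orion-1), 104 (Lumen-1), 103 (Lumen-2), 102 (Lumen-3), 102 (Orion-2)
The (k+1)-th unit-bid is $93.
Allocation: Lumen 3, Orion 2. Every unit priced at $93.
Revenue = 5 × 93 = $465.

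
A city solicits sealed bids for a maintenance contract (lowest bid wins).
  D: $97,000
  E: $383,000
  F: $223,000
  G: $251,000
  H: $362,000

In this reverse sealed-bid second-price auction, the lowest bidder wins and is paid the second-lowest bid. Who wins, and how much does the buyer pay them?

D is paid $223,000

Bids in order: 97,000 (D) < 223,000 (F) < 251,000 (G) < 362,000 (H) < 383,000 (E)
D wins with the lowest bid; price is set by the runner-up at $223,000.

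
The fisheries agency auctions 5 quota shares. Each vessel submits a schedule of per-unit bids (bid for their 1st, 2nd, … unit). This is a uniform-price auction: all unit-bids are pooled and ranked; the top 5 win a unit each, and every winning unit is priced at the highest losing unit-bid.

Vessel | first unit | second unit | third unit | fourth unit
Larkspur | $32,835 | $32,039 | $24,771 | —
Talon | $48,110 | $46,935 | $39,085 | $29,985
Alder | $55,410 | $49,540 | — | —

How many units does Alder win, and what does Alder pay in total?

Merging the schedules and taking the best 5: 55,410 (Alder-1), 49,540 (Alder-2), 48,110 (Talon-1), 46,935 (Talon-2), 39,085 (Talon-3)
The (k+1)-th unit-bid is $32,835.
Alder wins 2 unit(s) at $32,835 each.

Alder: 2 units, pays $65,670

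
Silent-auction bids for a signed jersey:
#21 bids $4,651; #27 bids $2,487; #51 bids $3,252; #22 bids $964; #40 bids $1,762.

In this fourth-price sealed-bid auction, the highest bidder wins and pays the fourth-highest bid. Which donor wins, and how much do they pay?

#21 pays $1,762

Bids in order: 4,651 (#21) > 3,252 (#51) > 2,487 (#27) > 1,762 (#40) > 964 (#22)
#21 is highest; pays the fourth-highest bid, $1,762.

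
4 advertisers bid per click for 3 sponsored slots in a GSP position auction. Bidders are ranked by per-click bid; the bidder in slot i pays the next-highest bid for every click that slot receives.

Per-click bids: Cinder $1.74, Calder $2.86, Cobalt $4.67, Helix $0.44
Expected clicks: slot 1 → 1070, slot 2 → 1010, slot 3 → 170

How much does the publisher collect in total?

Per-click bids in order: $4.67 (Cobalt) > $2.86 (Calder) > $1.74 (Cinder) > $0.44 (Helix)
Slot 1: Cobalt pays $2.86 × 1070 = $3060.20
Slot 2: Calder pays $1.74 × 1010 = $1757.40
Slot 3: Cinder pays $0.44 × 170 = $74.80
Total = $4892.40

Total revenue: $4892.40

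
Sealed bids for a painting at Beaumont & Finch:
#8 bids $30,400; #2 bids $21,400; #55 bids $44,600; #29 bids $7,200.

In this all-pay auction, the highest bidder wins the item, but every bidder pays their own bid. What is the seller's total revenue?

Total revenue: $103,600

Bids ranked: 44,600 (#55) > 30,400 (#8) > 21,400 (#2) > 7,200 (#29)
#55 wins with the top bid; all bids are sunk regardless.
Every bidder forfeits their bid regardless of winning.
Revenue = 30,400 + 21,400 + 44,600 + 7,200 = $103,600.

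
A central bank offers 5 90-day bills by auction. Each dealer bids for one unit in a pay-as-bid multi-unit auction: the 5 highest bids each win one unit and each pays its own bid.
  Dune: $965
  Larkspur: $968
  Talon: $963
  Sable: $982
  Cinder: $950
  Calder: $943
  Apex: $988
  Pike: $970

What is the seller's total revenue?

Total revenue: $4,873

Bids ranked high→low: 988 (Apex), 982 (Sable), 970 (Pike), 968 (Larkspur), 965 (Dune), 963 (Talon), 950 (Cinder), …
Winners (5 units): Apex, Sable, Pike, Larkspur, Dune.
Total revenue = 988 + 982 + 970 + 968 + 965 = $4,873.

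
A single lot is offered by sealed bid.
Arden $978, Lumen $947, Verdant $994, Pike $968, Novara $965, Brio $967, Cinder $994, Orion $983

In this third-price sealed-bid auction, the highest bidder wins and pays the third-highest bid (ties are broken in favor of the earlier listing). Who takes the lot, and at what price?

Bids in order: 994 (Verdant) > 994 (Cinder) > 983 (Orion) > 978 (Arden) > 968 (Pike) > 967 (Brio) > …
Verdant and Cinder tie at $994; tie-break gives it to Verdant.
Verdant wins; payment is bid #3 in the ranking = $983.

Verdant pays $983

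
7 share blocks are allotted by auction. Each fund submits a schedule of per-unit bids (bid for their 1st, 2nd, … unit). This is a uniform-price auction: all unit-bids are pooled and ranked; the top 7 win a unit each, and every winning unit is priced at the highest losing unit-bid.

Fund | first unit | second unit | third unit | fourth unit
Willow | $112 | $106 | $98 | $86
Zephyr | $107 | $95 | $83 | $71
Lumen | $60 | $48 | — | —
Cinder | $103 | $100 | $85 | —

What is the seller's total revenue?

Pooled unit-bids ranked (top 7): 112 (Willow-1), 107 (Zephyr-1), 106 (Willow-2), 103 (Cinder-1), 100 (Cinder-2), 98 (Willow-3), 95 (Zephyr-2)
First bid not allocated: $86.
Allocation: Cinder 2, Willow 3, Zephyr 2. Every unit priced at $86.
Revenue = 7 × 86 = $602.

Total revenue: $602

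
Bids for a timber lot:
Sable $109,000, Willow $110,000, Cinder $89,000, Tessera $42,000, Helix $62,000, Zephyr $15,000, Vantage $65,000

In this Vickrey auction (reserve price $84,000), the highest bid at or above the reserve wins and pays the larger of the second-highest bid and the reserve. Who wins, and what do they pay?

Willow pays $109,000

Rule: the highest bid at or above the reserve wins and pays the larger of the second-highest bid and the reserve.
Bids in order: 110,000 (Willow) > 109,000 (Sable) > 89,000 (Cinder) > 65,000 (Vantage) > 62,000 (Helix) > 42,000 (Tessera) > …
Willow has the top bid at or above the reserve ($110,000).
Second-highest bid $109,000 exceeds the reserve $84,000 → payment $109,000.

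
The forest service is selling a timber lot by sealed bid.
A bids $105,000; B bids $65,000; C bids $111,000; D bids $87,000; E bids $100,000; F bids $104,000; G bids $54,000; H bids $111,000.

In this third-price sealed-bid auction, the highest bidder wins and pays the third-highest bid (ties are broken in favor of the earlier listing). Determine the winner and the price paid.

C pays $105,000

Bids in order: 111,000 (C) > 111,000 (H) > 105,000 (A) > 104,000 (F) > 100,000 (E) > 87,000 (D) > …
Tie at $111,000 → C wins by tie-break.
C is highest; pays the third-highest bid, $105,000.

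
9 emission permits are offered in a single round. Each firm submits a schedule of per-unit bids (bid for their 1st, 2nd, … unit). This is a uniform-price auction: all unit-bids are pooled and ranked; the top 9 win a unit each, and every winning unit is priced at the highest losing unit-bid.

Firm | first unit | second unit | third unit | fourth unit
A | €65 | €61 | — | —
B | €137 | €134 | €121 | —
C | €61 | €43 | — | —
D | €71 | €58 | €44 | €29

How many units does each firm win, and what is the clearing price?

A 2, B 3, C 1, D 3; clearing price €43

All unit-bids, highest first — top 9: 137 (B-1), 134 (B-2), 121 (B-3), 71 (D-1), 65 (A-1), 61 (A-2), 61 (C-1), 58 (D-2), 44 (D-3)
The (k+1)-th unit-bid is €43.
Allocation: A 2, B 3, C 1, D 3.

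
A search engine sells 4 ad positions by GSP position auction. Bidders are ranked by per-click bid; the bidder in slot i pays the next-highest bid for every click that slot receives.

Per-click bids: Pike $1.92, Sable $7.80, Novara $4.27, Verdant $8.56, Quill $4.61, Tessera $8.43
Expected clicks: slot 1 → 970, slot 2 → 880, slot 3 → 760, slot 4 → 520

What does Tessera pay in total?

Ranked by bid: $8.56 (Verdant) > $8.43 (Tessera) > $7.80 (Sable) > $4.61 (Quill) > $4.27 (Novara) > …
Tessera holds slot 2 → pays next bid $7.80 × 880 clicks = $6864.00.

Tessera pays $6864.00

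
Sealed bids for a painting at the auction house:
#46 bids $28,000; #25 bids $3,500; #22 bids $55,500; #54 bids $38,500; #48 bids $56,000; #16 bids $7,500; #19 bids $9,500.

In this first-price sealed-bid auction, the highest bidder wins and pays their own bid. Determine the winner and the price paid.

#48 pays $56,000

Sorting bids: 56,000 (#48) > 55,500 (#22) > 38,500 (#54) > 28,000 (#46) > 9,500 (#19) > 7,500 (#16) > …
#48 is highest → pays own bid, $56,000.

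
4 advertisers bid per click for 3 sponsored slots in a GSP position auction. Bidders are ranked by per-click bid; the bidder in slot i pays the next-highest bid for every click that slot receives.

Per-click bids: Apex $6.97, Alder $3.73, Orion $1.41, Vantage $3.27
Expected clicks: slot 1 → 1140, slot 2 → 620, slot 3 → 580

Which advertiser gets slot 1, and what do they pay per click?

Apex; $3.73 per click

Ranked by bid: $6.97 (Apex) > $3.73 (Alder) > $3.27 (Vantage) > $1.41 (Orion)
Slot 1 goes to the first-ranked bidder, Apex, who pays the next bid down: $3.73/click.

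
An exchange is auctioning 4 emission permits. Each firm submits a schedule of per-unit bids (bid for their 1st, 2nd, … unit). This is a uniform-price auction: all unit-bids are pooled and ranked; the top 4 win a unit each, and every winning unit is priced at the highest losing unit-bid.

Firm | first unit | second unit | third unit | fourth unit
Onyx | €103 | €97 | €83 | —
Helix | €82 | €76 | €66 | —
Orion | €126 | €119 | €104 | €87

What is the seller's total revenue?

Merging the schedules and taking the best 4: 126 (Orion-1), 119 (Orion-2), 104 (Orion-3), 103 (Onyx-1)
First bid not allocated: €97.
Allocation: Onyx 1, Orion 3. Every unit priced at €97.
Revenue = 4 × 97 = €388.

Total revenue: €388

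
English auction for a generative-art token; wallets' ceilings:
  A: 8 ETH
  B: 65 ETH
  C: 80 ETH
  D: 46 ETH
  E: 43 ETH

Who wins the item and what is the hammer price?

Sorting limits: 80 (C) > 65 (B) > 46 (D) > 43 (E) > 8 (A)
B is the last rival to drop out, at 65 ETH; C remains and wins at that price.

C wins at 65 ETH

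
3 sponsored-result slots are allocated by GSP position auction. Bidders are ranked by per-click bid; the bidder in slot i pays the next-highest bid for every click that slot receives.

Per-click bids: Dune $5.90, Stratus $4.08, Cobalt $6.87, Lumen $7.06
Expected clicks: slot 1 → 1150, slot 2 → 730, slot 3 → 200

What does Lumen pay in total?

Sorting advertisers: $7.06 (Lumen) > $6.87 (Cobalt) > $5.90 (Dune) > $4.08 (Stratus)
Lumen holds slot 1 → pays next bid $6.87 × 1150 clicks = $7900.50.

Lumen pays $7900.50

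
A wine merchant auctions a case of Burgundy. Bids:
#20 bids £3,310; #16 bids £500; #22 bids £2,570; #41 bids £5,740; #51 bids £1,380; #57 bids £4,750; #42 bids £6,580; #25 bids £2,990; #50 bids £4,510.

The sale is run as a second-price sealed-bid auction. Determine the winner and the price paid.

Bids in order: 6,580 (#42) > 5,740 (#41) > 4,750 (#57) > 4,510 (#50) > 3,310 (#20) > 2,990 (#25) > …
Second-price: #42 pays #41's bid of £5,740.

#42 pays £5,740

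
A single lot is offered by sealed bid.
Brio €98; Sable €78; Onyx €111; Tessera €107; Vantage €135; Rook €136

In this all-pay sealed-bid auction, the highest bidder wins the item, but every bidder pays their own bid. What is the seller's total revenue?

Bids in order: 136 (Rook) > 135 (Vantage) > 111 (Onyx) > 107 (Tessera) > 98 (Brio) > 78 (Sable)
Every bidder forfeits their bid regardless of winning.
Revenue = 98 + 78 + 111 + 107 + 135 + 136 = €665.

Total revenue: €665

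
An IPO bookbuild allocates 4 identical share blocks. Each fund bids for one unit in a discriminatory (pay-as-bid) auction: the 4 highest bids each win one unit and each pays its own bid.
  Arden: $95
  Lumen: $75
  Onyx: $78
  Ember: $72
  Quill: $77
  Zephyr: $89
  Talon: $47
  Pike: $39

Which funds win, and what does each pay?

Bids ranked high→low: 95 (Arden), 89 (Zephyr), 78 (Onyx), 77 (Quill), 75 (Lumen), 72 (Ember), …
The 4 highest are Arden, Zephyr, Onyx, Quill.
Each winner pays its own bid: Arden $95, Zephyr $89, Onyx $78, Quill $77.

Arden $95, Zephyr $89, Onyx $78, Quill $77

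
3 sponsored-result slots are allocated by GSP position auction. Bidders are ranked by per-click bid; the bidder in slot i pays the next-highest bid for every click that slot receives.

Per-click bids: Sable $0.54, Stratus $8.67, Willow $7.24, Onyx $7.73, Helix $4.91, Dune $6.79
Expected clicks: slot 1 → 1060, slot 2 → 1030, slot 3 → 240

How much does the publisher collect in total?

Per-click bids in order: $8.67 (Stratus) > $7.73 (Onyx) > $7.24 (Willow) > $6.79 (Dune) > …
Slot 1: Stratus pays $7.73 × 1060 = $8193.80
Slot 2: Onyx pays $7.24 × 1030 = $7457.20
Slot 3: Willow pays $6.79 × 240 = $1629.60
Total = $17280.60

Total revenue: $17280.60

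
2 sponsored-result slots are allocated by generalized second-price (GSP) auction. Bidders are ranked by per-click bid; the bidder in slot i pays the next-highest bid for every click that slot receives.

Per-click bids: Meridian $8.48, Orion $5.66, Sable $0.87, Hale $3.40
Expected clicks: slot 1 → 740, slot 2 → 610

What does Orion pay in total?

Per-click bids in order: $8.48 (Meridian) > $5.66 (Orion) > $3.40 (Hale) > …
Orion holds slot 2 → pays next bid $3.40 × 610 clicks = $2074.00.

Orion pays $2074.00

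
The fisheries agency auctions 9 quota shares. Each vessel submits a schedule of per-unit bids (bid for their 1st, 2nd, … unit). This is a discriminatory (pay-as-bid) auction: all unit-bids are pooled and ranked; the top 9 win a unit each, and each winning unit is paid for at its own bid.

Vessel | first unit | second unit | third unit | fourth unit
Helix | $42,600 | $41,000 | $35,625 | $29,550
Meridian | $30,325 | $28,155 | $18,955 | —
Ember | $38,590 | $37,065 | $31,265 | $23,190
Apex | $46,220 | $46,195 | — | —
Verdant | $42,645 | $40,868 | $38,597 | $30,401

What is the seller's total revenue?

Total revenue: $373,780

Pooled unit-bids ranked (top 9): 46,220 (Apex-1), 46,195 (Apex-2), 42,645 (Verdant-1), 42,600 (Helix-1), 41,000 (Helix-2), 40,868 (Verdant-2), 38,597 (Verdant-3), 38,590 (Ember-1), 37,065 (Ember-2)
Next rejected bid: $35,625 (not a price — pay-as-bid).
Each winning unit pays its own bid.
Revenue = 46,220 + 46,195 + 42,645 + 42,600 + 41,000 + 40,868 + 38,597 + 38,590 + 37,065 = $373,780.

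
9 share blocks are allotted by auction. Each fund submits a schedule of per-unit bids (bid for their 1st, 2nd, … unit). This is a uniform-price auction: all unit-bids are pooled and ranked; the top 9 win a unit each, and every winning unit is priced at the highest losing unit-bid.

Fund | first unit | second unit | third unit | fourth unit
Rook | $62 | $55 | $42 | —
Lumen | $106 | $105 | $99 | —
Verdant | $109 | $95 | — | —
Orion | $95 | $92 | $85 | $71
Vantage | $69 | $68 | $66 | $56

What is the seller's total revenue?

Total revenue: $621

All unit-bids, highest first — top 9: 109 (Verdant-1), 106 (Lumen-1), 105 (Lumen-2), 99 (Lumen-3), 95 (Verdant-2), 95 (Orion-1), 92 (Orion-2), 85 (Orion-3), 71 (Orion-4)
Highest rejected unit-bid = $69.
Allocation: Lumen 3, Orion 4, Verdant 2. Every unit priced at $69.
Revenue = 9 × 69 = $621.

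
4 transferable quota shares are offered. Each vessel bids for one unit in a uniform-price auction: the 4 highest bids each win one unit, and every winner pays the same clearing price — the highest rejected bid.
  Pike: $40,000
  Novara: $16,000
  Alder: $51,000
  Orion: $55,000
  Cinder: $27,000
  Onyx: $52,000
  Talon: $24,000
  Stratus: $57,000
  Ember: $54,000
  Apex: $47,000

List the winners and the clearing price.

Stratus, Orion, Ember, Onyx; each pays $51,000

Bids ranked high→low: 57,000 (Stratus), 55,000 (Orion), 54,000 (Ember), 52,000 (Onyx), 51,000 (Alder), 47,000 (Apex), …
Top 4: Stratus, Orion, Ember, Onyx.
First losing bid is Alder's $51,000, which sets the uniform price.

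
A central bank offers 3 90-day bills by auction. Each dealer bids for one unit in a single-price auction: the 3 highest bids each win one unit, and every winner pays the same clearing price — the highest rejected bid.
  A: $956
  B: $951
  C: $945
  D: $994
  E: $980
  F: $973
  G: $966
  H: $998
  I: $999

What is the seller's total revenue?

Sorting: 999 (I), 998 (H), 994 (D), 980 (E), 973 (F), …
Top 3: I, H, D.
Highest unsuccessful bid: $980 → clearing price.
Total revenue = 3 × $980 = $2,940.

Total revenue: $2,940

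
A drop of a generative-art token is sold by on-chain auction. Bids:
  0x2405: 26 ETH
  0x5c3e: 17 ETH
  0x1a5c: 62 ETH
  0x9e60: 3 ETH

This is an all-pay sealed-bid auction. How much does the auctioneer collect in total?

Total revenue: 108 ETH

All-pay sealed-bid auction: the highest bidder wins the item, but every bidder pays their own bid.
Bids ranked: 62 (0x1a5c) > 26 (0x2405) > 17 (0x5c3e) > 3 (0x9e60)
0x1a5c wins with the top bid; all bids are sunk regardless.
Every bidder forfeits their bid regardless of winning.
Revenue = 26 + 17 + 62 + 3 = 108 ETH.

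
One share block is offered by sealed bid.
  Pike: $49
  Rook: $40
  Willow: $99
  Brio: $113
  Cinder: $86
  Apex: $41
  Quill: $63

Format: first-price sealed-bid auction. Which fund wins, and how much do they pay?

First-price sealed-bid auction: the highest bidder wins and pays their own bid.
Bids ranked: 113 (Brio) > 99 (Willow) > 86 (Cinder) > 63 (Quill) > 49 (Pike) > 41 (Apex) > …
First-price: Brio pays what they bid, $113.

Brio pays $113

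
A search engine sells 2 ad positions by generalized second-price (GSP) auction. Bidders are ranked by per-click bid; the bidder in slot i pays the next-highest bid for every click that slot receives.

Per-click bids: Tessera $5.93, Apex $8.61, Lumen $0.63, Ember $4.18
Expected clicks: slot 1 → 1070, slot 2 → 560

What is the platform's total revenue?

Sorting advertisers: $8.61 (Apex) > $5.93 (Tessera) > $4.18 (Ember) > …
Slot 1: Apex pays $5.93 × 1070 = $6345.10
Slot 2: Tessera pays $4.18 × 560 = $2340.80
Total = $8685.90

Total revenue: $8685.90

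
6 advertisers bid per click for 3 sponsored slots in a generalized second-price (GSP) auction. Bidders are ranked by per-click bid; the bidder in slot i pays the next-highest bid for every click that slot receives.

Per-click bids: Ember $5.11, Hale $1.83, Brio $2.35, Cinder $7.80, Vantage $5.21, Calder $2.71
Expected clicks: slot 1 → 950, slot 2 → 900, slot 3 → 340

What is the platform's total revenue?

Total revenue: $10469.90

Ranked by bid: $7.80 (Cinder) > $5.21 (Vantage) > $5.11 (Ember) > $2.71 (Calder) > …
Slot 1: Cinder pays $5.21 × 950 = $4949.50
Slot 2: Vantage pays $5.11 × 900 = $4599.00
Slot 3: Ember pays $2.71 × 340 = $921.40
Total = $10469.90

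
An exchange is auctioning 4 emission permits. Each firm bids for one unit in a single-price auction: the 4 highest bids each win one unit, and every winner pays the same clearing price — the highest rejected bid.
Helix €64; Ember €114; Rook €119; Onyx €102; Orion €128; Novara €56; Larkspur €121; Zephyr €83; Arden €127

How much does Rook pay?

Sorting: 128 (Orion), 127 (Arden), 121 (Larkspur), 119 (Rook), 114 (Ember), 102 (Onyx), …
The 4 highest are Orion, Arden, Larkspur, Rook.
Clearing price = highest rejected bid = €114.
Rook wins → pays €114.

Rook pays €114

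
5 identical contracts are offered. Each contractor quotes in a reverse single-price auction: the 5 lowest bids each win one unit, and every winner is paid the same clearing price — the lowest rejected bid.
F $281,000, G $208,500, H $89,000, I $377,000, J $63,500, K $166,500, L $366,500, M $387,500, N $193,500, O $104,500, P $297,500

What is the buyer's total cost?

Bids ranked low→high: 63,500 (J), 89,000 (H), 104,500 (O), 166,500 (K), 193,500 (N), 208,500 (G), 281,000 (F), …
The 5 lowest are J, H, O, K, N.
First losing bid is G's $208,500, which sets the uniform price.
Total cost = 5 × $208,500 = $1,042,500.

Total cost: $1,042,500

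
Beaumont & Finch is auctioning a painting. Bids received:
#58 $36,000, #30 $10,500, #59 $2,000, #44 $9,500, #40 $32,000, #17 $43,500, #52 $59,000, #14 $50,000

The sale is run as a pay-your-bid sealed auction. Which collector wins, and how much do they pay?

Sorting bids: 59,000 (#52) > 50,000 (#14) > 43,500 (#17) > 36,000 (#58) > 32,000 (#40) > 10,500 (#30) > …
#52 has the highest bid and pays exactly that: $59,000.

#52 pays $59,000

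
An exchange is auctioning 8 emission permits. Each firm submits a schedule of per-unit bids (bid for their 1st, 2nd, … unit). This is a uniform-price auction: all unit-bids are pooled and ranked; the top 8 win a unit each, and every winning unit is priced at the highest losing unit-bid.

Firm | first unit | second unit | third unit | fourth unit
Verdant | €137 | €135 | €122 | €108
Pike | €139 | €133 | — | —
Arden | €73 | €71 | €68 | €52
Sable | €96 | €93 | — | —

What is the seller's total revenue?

Pooled unit-bids ranked (top 8): 139 (Pike-1), 137 (Verdant-1), 135 (Verdant-2), 133 (Pike-2), 122 (Verdant-3), 108 (Verdant-4), 96 (Sable-1), 93 (Sable-2)
First bid not allocated: €73.
Allocation: Pike 2, Sable 2, Verdant 4. Every unit priced at €73.
Revenue = 8 × 73 = €584.

Total revenue: €584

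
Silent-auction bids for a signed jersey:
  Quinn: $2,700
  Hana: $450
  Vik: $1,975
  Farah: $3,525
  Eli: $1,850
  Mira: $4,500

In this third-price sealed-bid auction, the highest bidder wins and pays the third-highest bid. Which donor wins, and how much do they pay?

Sorting bids: 4,500 (Mira) > 3,525 (Farah) > 2,700 (Quinn) > 1,975 (Vik) > 1,850 (Eli) > 450 (Hana)
Mira wins; payment is bid #3 in the ranking = $2,700.

Mira pays $2,700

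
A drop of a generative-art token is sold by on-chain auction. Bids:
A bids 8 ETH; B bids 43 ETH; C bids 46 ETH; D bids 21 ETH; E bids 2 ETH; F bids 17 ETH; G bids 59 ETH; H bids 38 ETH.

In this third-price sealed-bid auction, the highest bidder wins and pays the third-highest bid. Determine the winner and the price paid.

Sorting bids: 59 (G) > 46 (C) > 43 (B) > 38 (H) > 21 (D) > 17 (F) > …
G wins; payment is bid #3 in the ranking = 43 ETH.

G pays 43 ETH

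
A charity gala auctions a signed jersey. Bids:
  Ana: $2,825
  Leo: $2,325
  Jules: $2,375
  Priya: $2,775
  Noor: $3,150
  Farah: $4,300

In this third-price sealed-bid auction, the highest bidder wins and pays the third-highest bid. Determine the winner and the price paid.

Bids ranked: 4,300 (Farah) > 3,150 (Noor) > 2,825 (Ana) > 2,775 (Priya) > 2,375 (Jules) > 2,325 (Leo)
Farah wins; payment is bid #3 in the ranking = $2,825.

Farah pays $2,825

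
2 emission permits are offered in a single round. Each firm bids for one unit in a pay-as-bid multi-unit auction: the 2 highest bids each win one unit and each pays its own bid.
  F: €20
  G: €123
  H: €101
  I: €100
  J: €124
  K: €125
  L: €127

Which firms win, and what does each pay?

Ordering the bids: 127 (L), 125 (K), 124 (J), 123 (G), …
The 2 highest are L, K.
Each winner pays its own bid: L €127, K €125.

L €127, K €125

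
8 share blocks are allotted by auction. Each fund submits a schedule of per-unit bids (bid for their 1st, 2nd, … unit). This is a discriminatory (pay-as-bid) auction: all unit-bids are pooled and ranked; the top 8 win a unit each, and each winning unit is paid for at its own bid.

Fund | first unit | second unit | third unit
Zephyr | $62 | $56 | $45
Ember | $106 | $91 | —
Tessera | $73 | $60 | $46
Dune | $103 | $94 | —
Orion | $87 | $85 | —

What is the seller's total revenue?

Total revenue: $701

Pooled unit-bids ranked (top 8): 106 (Ember-1), 103 (Dune-1), 94 (Dune-2), 91 (Ember-2), 87 (Orion-1), 85 (Orion-2), 73 (Tessera-1), 62 (Zephyr-1)
Next rejected bid: $60 (not a price — pay-as-bid).
Each winning unit pays its own bid.
Revenue = 106 + 103 + 94 + 91 + 87 + 85 + 73 + 62 = $701.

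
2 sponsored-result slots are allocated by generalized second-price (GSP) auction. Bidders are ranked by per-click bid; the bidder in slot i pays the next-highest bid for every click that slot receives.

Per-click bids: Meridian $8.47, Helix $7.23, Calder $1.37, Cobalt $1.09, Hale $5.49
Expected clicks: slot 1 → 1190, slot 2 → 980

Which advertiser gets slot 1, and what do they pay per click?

Per-click bids in order: $8.47 (Meridian) > $7.23 (Helix) > $5.49 (Hale) > …
Slot 1 goes to the first-ranked bidder, Meridian, who pays the next bid down: $7.23/click.

Meridian; $7.23 per click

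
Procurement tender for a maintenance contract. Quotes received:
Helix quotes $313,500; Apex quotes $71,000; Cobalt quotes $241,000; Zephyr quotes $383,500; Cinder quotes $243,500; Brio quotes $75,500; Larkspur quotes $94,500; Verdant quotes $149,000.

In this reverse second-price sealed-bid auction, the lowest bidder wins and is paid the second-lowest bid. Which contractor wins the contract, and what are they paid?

Apex is paid $75,500

Rule: the lowest bidder wins and is paid the second-lowest bid.
Bids in order: 71,000 (Apex) < 75,500 (Brio) < 94,500 (Larkspur) < 149,000 (Verdant) < 241,000 (Cobalt) < 243,500 (Cinder) < …
Apex wins with the lowest bid; price is set by the runner-up at $75,500.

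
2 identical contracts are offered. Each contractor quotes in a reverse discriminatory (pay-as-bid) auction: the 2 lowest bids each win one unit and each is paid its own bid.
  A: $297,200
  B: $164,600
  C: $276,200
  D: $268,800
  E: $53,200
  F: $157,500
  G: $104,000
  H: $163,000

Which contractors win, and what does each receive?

Ordering the bids: 53,200 (E), 104,000 (G), 157,500 (F), 163,000 (H), …
The 2 lowest are E, G.
Each winner is paid its own bid: E $53,200, G $104,000.

E $53,200, G $104,000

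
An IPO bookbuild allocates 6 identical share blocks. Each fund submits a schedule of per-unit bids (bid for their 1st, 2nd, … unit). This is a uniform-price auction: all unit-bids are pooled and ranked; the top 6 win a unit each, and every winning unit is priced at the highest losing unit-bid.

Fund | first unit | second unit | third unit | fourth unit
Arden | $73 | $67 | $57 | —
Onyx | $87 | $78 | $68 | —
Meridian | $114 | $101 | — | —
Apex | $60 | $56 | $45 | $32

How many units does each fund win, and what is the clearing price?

Arden 1, Meridian 2, Onyx 3; clearing price $67

Pooled unit-bids ranked (top 6): 114 (Meridian-1), 101 (Meridian-2), 87 (Onyx-1), 78 (Onyx-2), 73 (Arden-1), 68 (Onyx-3)
First bid not allocated: $67.
Allocation: Arden 1, Meridian 2, Onyx 3.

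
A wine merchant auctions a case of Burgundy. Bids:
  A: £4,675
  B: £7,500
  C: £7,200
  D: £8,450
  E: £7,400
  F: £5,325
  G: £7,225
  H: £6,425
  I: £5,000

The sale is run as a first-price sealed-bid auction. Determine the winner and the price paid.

Sorting bids: 8,450 (D) > 7,500 (B) > 7,400 (E) > 7,225 (G) > 7,200 (C) > 6,425 (H) > …
First-price: D pays what they bid, £8,450.

D pays £8,450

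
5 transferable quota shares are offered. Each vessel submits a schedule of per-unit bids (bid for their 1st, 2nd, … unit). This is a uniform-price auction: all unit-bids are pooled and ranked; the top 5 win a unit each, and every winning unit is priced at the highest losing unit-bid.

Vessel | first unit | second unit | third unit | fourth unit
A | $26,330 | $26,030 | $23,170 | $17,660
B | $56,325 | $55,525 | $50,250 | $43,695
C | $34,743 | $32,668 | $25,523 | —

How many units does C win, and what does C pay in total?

C: 1 unit, pays $32,668

Pooled unit-bids ranked (top 5): 56,325 (B-1), 55,525 (B-2), 50,250 (B-3), 43,695 (B-4), 34,743 (C-1)
The (k+1)-th unit-bid is $32,668.
C wins 1 unit(s) at $32,668 each.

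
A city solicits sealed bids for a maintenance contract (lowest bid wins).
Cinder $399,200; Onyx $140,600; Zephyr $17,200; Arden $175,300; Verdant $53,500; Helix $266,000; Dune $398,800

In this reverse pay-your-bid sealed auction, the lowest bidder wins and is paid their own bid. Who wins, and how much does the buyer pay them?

Reverse pay-your-bid sealed auction: the lowest bidder wins and is paid their own bid.
Sorting bids: 17,200 (Zephyr) < 53,500 (Verdant) < 140,600 (Onyx) < 175,300 (Arden) < 266,000 (Helix) < 398,800 (Dune) < …
Zephyr has the lowest bid and is paid exactly that: $17,200.

Zephyr is paid $17,200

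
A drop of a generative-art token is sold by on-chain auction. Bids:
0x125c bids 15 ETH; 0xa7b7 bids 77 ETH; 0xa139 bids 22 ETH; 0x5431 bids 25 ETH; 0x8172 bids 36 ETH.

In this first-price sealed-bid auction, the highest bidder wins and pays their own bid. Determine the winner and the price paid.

0xa7b7 pays 77 ETH

First-price sealed-bid auction: the highest bidder wins and pays their own bid.
Sorting bids: 77 (0xa7b7) > 36 (0x8172) > 25 (0x5431) > 22 (0xa139) > 15 (0x125c)
0xa7b7 is highest → pays own bid, 77 ETH.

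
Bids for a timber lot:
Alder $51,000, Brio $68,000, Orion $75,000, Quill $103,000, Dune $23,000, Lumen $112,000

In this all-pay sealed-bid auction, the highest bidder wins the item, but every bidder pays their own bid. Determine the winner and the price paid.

Rule: the highest bidder wins the item, but every bidder pays their own bid.
Bids in order: 112,000 (Lumen) > 103,000 (Quill) > 75,000 (Orion) > 68,000 (Brio) > 51,000 (Alder) > 23,000 (Dune)
Lumen is highest and takes the item; every bidder forfeits their bid.

Lumen pays $112,000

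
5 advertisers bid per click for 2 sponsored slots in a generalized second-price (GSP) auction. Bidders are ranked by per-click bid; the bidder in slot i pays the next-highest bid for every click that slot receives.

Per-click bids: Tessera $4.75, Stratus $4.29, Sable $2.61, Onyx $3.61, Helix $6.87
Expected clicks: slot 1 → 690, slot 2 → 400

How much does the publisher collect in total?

Sorting advertisers: $6.87 (Helix) > $4.75 (Tessera) > $4.29 (Stratus) > …
Slot 1: Helix pays $4.75 × 690 = $3277.50
Slot 2: Tessera pays $4.29 × 400 = $1716.00
Total = $4993.50

Total revenue: $4993.50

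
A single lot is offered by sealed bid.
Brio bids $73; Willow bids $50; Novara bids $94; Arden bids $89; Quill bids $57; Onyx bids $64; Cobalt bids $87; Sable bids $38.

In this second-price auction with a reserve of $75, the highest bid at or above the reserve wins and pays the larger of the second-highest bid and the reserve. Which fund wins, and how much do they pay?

Novara pays $89

Bids in order: 94 (Novara) > 89 (Arden) > 87 (Cobalt) > 73 (Brio) > 64 (Onyx) > 57 (Quill) > …
Novara has the top bid at or above the reserve ($94).
max(second-highest $89, reserve $75) = $89; the reserve does not bind.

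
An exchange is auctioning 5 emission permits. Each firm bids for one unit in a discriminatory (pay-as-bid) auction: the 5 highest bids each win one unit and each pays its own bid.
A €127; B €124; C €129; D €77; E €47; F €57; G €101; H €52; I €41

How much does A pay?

Ordering the bids: 129 (C), 127 (A), 124 (B), 101 (G), 77 (D), 57 (F), 52 (H), …
The 5 highest are C, A, B, G, D.
A wins → own bid €127.

A pays €127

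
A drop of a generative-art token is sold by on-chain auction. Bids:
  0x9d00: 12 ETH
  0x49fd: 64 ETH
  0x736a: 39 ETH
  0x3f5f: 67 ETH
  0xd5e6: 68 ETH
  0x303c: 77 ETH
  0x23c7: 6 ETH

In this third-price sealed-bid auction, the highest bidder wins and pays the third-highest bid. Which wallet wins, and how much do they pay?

Rule: the highest bidder wins and pays the third-highest bid.
Sorting bids: 77 (0x303c) > 68 (0xd5e6) > 67 (0x3f5f) > 64 (0x49fd) > 39 (0x736a) > 12 (0x9d00) > …
0x303c is highest; pays the third-highest bid, 67 ETH.

0x303c pays 67 ETH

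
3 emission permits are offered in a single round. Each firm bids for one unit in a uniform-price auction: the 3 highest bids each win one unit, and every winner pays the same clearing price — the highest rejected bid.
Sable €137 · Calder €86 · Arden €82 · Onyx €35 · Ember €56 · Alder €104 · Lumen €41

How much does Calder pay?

Ordering the bids: 137 (Sable), 104 (Alder), 86 (Calder), 82 (Arden), 56 (Ember), …
The 3 highest are Sable, Alder, Calder.
First losing bid is Arden's €82, which sets the uniform price.
Calder wins → pays €82.

Calder pays €82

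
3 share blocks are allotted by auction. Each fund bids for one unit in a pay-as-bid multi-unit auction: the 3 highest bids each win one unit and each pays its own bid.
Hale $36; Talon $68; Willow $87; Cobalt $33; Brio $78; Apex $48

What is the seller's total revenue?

Total revenue: $233

Sorting: 87 (Willow), 78 (Brio), 68 (Talon), 48 (Apex), 36 (Hale), …
Top 3: Willow, Brio, Talon.
Total revenue = 87 + 78 + 68 = $233.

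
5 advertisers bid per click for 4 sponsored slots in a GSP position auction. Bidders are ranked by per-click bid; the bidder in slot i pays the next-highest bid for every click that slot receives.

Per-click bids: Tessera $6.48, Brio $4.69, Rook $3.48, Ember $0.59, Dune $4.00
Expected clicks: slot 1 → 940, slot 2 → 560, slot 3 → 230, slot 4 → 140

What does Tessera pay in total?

Tessera pays $4408.60

Ranked by bid: $6.48 (Tessera) > $4.69 (Brio) > $4.00 (Dune) > $3.48 (Rook) > $0.59 (Ember)
Tessera holds slot 1 → pays next bid $4.69 × 940 clicks = $4408.60.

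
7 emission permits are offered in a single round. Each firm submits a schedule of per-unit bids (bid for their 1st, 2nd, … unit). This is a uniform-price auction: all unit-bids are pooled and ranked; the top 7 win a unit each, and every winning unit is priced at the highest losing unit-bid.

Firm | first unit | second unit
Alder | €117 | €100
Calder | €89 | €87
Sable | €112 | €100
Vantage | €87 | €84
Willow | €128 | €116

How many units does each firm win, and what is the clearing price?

Merging the schedules and taking the best 7: 128 (Willow-1), 117 (Alder-1), 116 (Willow-2), 112 (Sable-1), 100 (Alder-2), 100 (Sable-2), 89 (Calder-1)
The (k+1)-th unit-bid is €87.
Allocation: Alder 2, Calder 1, Sable 2, Willow 2.

Alder 2, Calder 1, Sable 2, Willow 2; clearing price €87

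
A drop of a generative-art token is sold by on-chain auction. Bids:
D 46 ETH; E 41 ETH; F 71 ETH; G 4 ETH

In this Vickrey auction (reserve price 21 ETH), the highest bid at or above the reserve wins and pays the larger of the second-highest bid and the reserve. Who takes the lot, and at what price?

F pays 46 ETH

Vickrey auction (reserve price 21 ETH): the highest bid at or above the reserve wins and pays the larger of the second-highest bid and the reserve.
Bids ranked: 71 (F) > 46 (D) > 41 (E) > 4 (G)
F has the top bid at or above the reserve (71 ETH).
Second-highest bid 46 ETH exceeds the reserve 21 ETH → payment 46 ETH.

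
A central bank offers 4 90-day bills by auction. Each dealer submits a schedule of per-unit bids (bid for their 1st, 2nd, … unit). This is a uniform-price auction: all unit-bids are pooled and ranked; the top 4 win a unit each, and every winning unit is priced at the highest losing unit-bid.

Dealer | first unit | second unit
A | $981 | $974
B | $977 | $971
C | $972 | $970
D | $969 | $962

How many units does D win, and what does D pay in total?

All unit-bids, highest first — top 4: 981 (A-1), 977 (B-1), 974 (A-2), 972 (C-1)
First bid not allocated: $971.
D wins 0 unit(s) at $971 each.

D: 0 units, pays $0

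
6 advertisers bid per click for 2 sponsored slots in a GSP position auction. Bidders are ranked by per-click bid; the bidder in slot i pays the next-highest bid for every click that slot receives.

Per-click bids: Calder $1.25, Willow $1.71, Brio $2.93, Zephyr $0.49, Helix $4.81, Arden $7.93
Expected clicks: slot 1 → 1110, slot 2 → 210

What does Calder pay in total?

Per-click bids in order: $7.93 (Arden) > $4.81 (Helix) > $2.93 (Brio) > …
Calder ranks below slot 2 → no slot, pays nothing.

Calder pays $0.00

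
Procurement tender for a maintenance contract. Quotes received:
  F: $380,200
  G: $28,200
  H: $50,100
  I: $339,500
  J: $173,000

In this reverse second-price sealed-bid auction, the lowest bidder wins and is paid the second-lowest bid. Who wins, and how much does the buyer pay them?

Rule: the lowest bidder wins and is paid the second-lowest bid.
Bids ranked: 28,200 (G) < 50,100 (H) < 173,000 (J) < 339,500 (I) < 380,200 (F)
G wins with the lowest bid; price is set by the runner-up at $50,100.

G is paid $50,100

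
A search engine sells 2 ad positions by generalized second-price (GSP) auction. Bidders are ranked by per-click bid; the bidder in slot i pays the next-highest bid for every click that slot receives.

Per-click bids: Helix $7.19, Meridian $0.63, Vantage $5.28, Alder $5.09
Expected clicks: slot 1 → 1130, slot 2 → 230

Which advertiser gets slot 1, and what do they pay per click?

Helix; $5.28 per click

Per-click bids in order: $7.19 (Helix) > $5.28 (Vantage) > $5.09 (Alder) > …
Slot 1 goes to the first-ranked bidder, Helix, who pays the next bid down: $5.28/click.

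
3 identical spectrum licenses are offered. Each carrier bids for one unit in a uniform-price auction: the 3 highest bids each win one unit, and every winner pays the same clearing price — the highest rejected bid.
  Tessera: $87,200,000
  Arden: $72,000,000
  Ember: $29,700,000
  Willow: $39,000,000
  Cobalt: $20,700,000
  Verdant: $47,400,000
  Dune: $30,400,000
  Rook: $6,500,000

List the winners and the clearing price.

Tessera, Arden, Verdant; each pays $39,000,000

Bids ranked high→low: 87,200,000 (Tessera), 72,000,000 (Arden), 47,400,000 (Verdant), 39,000,000 (Willow), 30,400,000 (Dune), …
Top 3: Tessera, Arden, Verdant.
Clearing price = highest rejected bid = $39,000,000.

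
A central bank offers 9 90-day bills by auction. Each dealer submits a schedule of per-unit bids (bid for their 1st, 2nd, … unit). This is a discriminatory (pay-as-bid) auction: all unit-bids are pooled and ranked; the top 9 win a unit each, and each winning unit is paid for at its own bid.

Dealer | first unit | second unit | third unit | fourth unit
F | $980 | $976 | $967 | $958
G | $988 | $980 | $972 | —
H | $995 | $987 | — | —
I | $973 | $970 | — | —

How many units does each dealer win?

F 2, G 3, H 2, I 2

Pooled unit-bids ranked (top 9): 995 (H-1), 988 (G-1), 987 (H-2), 980 (F-1), 980 (G-2), 976 (F-2), 973 (I-1), 972 (G-3), 970 (I-2)
Next rejected bid: $967 (not a price — pay-as-bid).
Allocation: F 2, G 3, H 2, I 2.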